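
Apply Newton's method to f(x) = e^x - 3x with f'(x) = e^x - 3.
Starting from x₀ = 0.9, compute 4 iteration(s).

f(x) = e^x - 3x
f'(x) = e^x - 3
x₀ = 0.9

Newton-Raphson formula: x_{n+1} = x_n - f(x_n)/f'(x_n)

Iteration 1:
  f(0.900000) = -0.240397
  f'(0.900000) = -0.540397
  x_1 = 0.900000 - (-0.240397)/(-0.540397) = 0.455148
Iteration 2:
  f(0.455148) = 0.210963
  f'(0.455148) = -1.423594
  x_2 = 0.455148 - 0.210963/(-1.423594) = 0.603338
Iteration 3:
  f(0.603338) = 0.018197
  f'(0.603338) = -1.171788
  x_3 = 0.603338 - 0.018197/(-1.171788) = 0.618867
Iteration 4:
  f(0.618867) = 0.000222
  f'(0.618867) = -1.143176
  x_4 = 0.618867 - 0.000222/(-1.143176) = 0.619061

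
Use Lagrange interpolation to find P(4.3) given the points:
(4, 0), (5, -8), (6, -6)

Lagrange interpolation formula:
P(x) = Σ yᵢ × Lᵢ(x)
where Lᵢ(x) = Π_{j≠i} (x - xⱼ)/(xᵢ - xⱼ)

L_0(4.3) = (4.3 - 5)/(4 - 5) × (4.3 - 6)/(4 - 6) = 0.595000
L_1(4.3) = (4.3 - 4)/(5 - 4) × (4.3 - 6)/(5 - 6) = 0.510000
L_2(4.3) = (4.3 - 4)/(6 - 4) × (4.3 - 5)/(6 - 5) = -0.105000

P(4.3) = 0×L_0(4.3) + (-8)×L_1(4.3) + (-6)×L_2(4.3)
P(4.3) = -3.450000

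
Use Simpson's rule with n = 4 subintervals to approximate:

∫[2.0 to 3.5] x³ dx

f(x) = x³
a = 2.0, b = 3.5, n = 4
h = (b - a)/n = 0.375000

Simpson's rule: (h/3)[f(x₀) + 4f(x₁) + 2f(x₂) + ... + f(xₙ)]

x_0 = 2.0000, f(x_0) = 8.000000, coefficient = 1
x_1 = 2.3750, f(x_1) = 13.396484, coefficient = 4
x_2 = 2.7500, f(x_2) = 20.796875, coefficient = 2
x_3 = 3.1250, f(x_3) = 30.517578, coefficient = 4
x_4 = 3.5000, f(x_4) = 42.875000, coefficient = 1

I ≈ (0.375000/3) × 268.125000 = 33.515625
Exact value: 33.515625
Error: 0.000000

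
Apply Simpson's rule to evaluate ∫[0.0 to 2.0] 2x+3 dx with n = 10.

f(x) = 2x+3
a = 0.0, b = 2.0, n = 10
h = (b - a)/n = 0.200000

Simpson's rule: (h/3)[f(x₀) + 4f(x₁) + 2f(x₂) + ... + f(xₙ)]

x_0 = 0.0000, f(x_0) = 3.000000, coefficient = 1
x_1 = 0.2000, f(x_1) = 3.400000, coefficient = 4
x_2 = 0.4000, f(x_2) = 3.800000, coefficient = 2
x_3 = 0.6000, f(x_3) = 4.200000, coefficient = 4
x_4 = 0.8000, f(x_4) = 4.600000, coefficient = 2
x_5 = 1.0000, f(x_5) = 5.000000, coefficient = 4
x_6 = 1.2000, f(x_6) = 5.400000, coefficient = 2
x_7 = 1.4000, f(x_7) = 5.800000, coefficient = 4
x_8 = 1.6000, f(x_8) = 6.200000, coefficient = 2
x_9 = 1.8000, f(x_9) = 6.600000, coefficient = 4
x_10 = 2.0000, f(x_10) = 7.000000, coefficient = 1

I ≈ (0.200000/3) × 150.000000 = 10.000000
Exact value: 10.000000
Error: 0.000000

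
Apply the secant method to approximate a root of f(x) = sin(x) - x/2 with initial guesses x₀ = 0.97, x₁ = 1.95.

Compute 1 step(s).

f(x) = sin(x) - x/2
x₀ = 0.97, x₁ = 1.95

Secant formula: x_{n+1} = x_n - f(x_n)(x_n - x_{n-1})/(f(x_n) - f(x_{n-1}))

Iteration 1:
  f(0.970000) = 0.339886
  f(1.950000) = -0.046040
  x_2 = 1.950000 - (-0.046040)×(1.950000 - 0.970000)/(-0.046040 - 0.339886)
       = 1.833088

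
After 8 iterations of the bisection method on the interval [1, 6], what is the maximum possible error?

Bisection error bound: |error| ≤ (b-a)/2^n
|error| ≤ (6 - 1)/2^8 = 5/2^8
|error| ≤ 0.0195312500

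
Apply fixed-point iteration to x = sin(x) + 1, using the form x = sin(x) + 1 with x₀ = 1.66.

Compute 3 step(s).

Equation: x = sin(x) + 1
Fixed-point form: x = sin(x) + 1
x₀ = 1.66

x_1 = g(1.660000) = 1.996024
x_2 = g(1.996024) = 1.910945
x_3 = g(1.910945) = 1.942705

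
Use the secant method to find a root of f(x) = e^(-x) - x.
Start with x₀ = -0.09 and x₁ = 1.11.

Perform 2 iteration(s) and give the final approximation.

f(x) = e^(-x) - x
x₀ = -0.09, x₁ = 1.11

Secant formula: x_{n+1} = x_n - f(x_n)(x_n - x_{n-1})/(f(x_n) - f(x_{n-1}))

Iteration 1:
  f(-0.090000) = 1.184174
  f(1.110000) = -0.780441
  x_2 = 1.110000 - (-0.780441)×(1.110000 - (-0.090000))/(-0.780441 - 1.184174)
       = 0.633301
Iteration 2:
  f(1.110000) = -0.780441
  f(0.633301) = -0.102465
  x_3 = 0.633301 - (-0.102465)×(0.633301 - 1.110000)/(-0.102465 - (-0.780441))
       = 0.561256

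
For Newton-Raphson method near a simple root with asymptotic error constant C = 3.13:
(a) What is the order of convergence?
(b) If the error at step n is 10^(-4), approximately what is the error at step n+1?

(a) Newton-Raphson has quadratic (order 2) convergence near simple roots.
    This means |e_{n+1}| ≈ C|e_n|².

(b) With |e_n| = 10^(-4) and C = 3.13:
    |e_{n+1}| ≈ 3.13 × (10^(-4))² = 3.13 × 10^(-8)

(a) 2 (quadratic); (b) |e_{n+1}| ≈ 3.130e-08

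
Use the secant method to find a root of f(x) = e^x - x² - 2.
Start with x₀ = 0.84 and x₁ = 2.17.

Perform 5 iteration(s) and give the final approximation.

f(x) = e^x - x² - 2
x₀ = 0.84, x₁ = 2.17

Secant formula: x_{n+1} = x_n - f(x_n)(x_n - x_{n-1})/(f(x_n) - f(x_{n-1}))

Iteration 1:
  f(0.840000) = -0.389233
  f(2.170000) = 2.049384
  x_2 = 2.170000 - 2.049384×(2.170000 - 0.840000)/(2.049384 - (-0.389233))
       = 1.052284
Iteration 2:
  f(2.170000) = 2.049384
  f(1.052284) = -0.243116
  x_3 = 1.052284 - (-0.243116)×(1.052284 - 2.170000)/(-0.243116 - 2.049384)
       = 1.170816
Iteration 3:
  f(1.052284) = -0.243116
  f(1.170816) = -0.146187
  x_4 = 1.170816 - (-0.146187)×(1.170816 - 1.052284)/(-0.146187 - (-0.243116))
       = 1.349585
Iteration 4:
  f(1.170816) = -0.146187
  f(1.349585) = 0.034445
  x_5 = 1.349585 - 0.034445×(1.349585 - 1.170816)/(0.034445 - (-0.146187))
       = 1.315495
Iteration 5:
  f(1.349585) = 0.034445
  f(1.315495) = -0.003932
  x_6 = 1.315495 - (-0.003932)×(1.315495 - 1.349585)/(-0.003932 - 0.034445)
       = 1.318988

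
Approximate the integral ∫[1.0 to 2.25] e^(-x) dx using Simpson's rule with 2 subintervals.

f(x) = e^(-x)
a = 1.0, b = 2.25, n = 2
h = (b - a)/n = 0.625000

Simpson's rule: (h/3)[f(x₀) + 4f(x₁) + 2f(x₂) + ... + f(xₙ)]

x_0 = 1.0000, f(x_0) = 0.367879, coefficient = 1
x_1 = 1.6250, f(x_1) = 0.196912, coefficient = 4
x_2 = 2.2500, f(x_2) = 0.105399, coefficient = 1

I ≈ (0.625000/3) × 1.260925 = 0.262693
Exact value: 0.262480
Error: 0.000213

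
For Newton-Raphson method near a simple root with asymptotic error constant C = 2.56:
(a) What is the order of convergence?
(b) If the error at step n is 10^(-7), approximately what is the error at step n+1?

(a) Newton-Raphson has quadratic (order 2) convergence near simple roots.
    This means |e_{n+1}| ≈ C|e_n|².

(b) With |e_n| = 10^(-7) and C = 2.56:
    |e_{n+1}| ≈ 2.56 × (10^(-7))² = 2.56 × 10^(-14)

(a) 2 (quadratic); (b) |e_{n+1}| ≈ 2.560e-14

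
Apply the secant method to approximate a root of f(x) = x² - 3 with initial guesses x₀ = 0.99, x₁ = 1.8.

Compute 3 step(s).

f(x) = x² - 3
x₀ = 0.99, x₁ = 1.8

Secant formula: x_{n+1} = x_n - f(x_n)(x_n - x_{n-1})/(f(x_n) - f(x_{n-1}))

Iteration 1:
  f(0.990000) = -2.019900
  f(1.800000) = 0.240000
  x_2 = 1.800000 - 0.240000×(1.800000 - 0.990000)/(0.240000 - (-2.019900))
       = 1.713978
Iteration 2:
  f(1.800000) = 0.240000
  f(1.713978) = -0.062278
  x_3 = 1.713978 - (-0.062278)×(1.713978 - 1.800000)/(-0.062278 - 0.240000)
       = 1.731701
Iteration 3:
  f(1.713978) = -0.062278
  f(1.731701) = -0.001210
  x_4 = 1.731701 - (-0.001210)×(1.731701 - 1.713978)/(-0.001210 - (-0.062278))
       = 1.732053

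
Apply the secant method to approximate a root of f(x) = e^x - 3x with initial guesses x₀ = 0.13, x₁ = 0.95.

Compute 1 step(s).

f(x) = e^x - 3x
x₀ = 0.13, x₁ = 0.95

Secant formula: x_{n+1} = x_n - f(x_n)(x_n - x_{n-1})/(f(x_n) - f(x_{n-1}))

Iteration 1:
  f(0.130000) = 0.748828
  f(0.950000) = -0.264290
  x_2 = 0.950000 - (-0.264290)×(0.950000 - 0.130000)/(-0.264290 - 0.748828)
       = 0.736088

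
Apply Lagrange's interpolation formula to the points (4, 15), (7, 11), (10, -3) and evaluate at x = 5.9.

Lagrange interpolation formula:
P(x) = Σ yᵢ × Lᵢ(x)
where Lᵢ(x) = Π_{j≠i} (x - xⱼ)/(xᵢ - xⱼ)

L_0(5.9) = (5.9 - 7)/(4 - 7) × (5.9 - 10)/(4 - 10) = 0.250556
L_1(5.9) = (5.9 - 4)/(7 - 4) × (5.9 - 10)/(7 - 10) = 0.865556
L_2(5.9) = (5.9 - 4)/(10 - 4) × (5.9 - 7)/(10 - 7) = -0.116111

P(5.9) = 15×L_0(5.9) + 11×L_1(5.9) + (-3)×L_2(5.9)
P(5.9) = 13.627778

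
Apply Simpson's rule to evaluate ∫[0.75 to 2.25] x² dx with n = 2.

f(x) = x²
a = 0.75, b = 2.25, n = 2
h = (b - a)/n = 0.750000

Simpson's rule: (h/3)[f(x₀) + 4f(x₁) + 2f(x₂) + ... + f(xₙ)]

x_0 = 0.7500, f(x_0) = 0.562500, coefficient = 1
x_1 = 1.5000, f(x_1) = 2.250000, coefficient = 4
x_2 = 2.2500, f(x_2) = 5.062500, coefficient = 1

I ≈ (0.750000/3) × 14.625000 = 3.656250
Exact value: 3.656250
Error: 0.000000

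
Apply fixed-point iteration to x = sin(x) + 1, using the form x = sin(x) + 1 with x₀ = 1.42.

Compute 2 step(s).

Equation: x = sin(x) + 1
Fixed-point form: x = sin(x) + 1
x₀ = 1.42

x_1 = g(1.420000) = 1.988652
x_2 = g(1.988652) = 1.913961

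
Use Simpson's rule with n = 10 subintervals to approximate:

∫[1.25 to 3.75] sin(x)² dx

f(x) = sin(x)²
a = 1.25, b = 3.75, n = 10
h = (b - a)/n = 0.250000

Simpson's rule: (h/3)[f(x₀) + 4f(x₁) + 2f(x₂) + ... + f(xₙ)]

x_0 = 1.2500, f(x_0) = 0.900572, coefficient = 1
x_1 = 1.5000, f(x_1) = 0.994996, coefficient = 4
x_2 = 1.7500, f(x_2) = 0.968228, coefficient = 2
x_3 = 2.0000, f(x_3) = 0.826822, coefficient = 4
x_4 = 2.2500, f(x_4) = 0.605398, coefficient = 2
x_5 = 2.5000, f(x_5) = 0.358169, coefficient = 4
x_6 = 2.7500, f(x_6) = 0.145665, coefficient = 2
x_7 = 3.0000, f(x_7) = 0.019915, coefficient = 4
x_8 = 3.2500, f(x_8) = 0.011706, coefficient = 2
x_9 = 3.5000, f(x_9) = 0.123049, coefficient = 4
x_10 = 3.7500, f(x_10) = 0.326682, coefficient = 1

I ≈ (0.250000/3) × 13.981052 = 1.165088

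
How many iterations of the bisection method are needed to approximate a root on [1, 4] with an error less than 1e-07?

We need (b-a)/2^n ≤ 1e-07
(4 - 1)/2^n ≤ 1e-07
3/2^n ≤ 1e-07
2^n ≥ 30000000
n ≥ log₂(30000000) = 24.84
n ≥ 25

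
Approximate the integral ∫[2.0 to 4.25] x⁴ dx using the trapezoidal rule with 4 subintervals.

f(x) = x⁴
a = 2.0, b = 4.25, n = 4
h = (b - a)/n = 0.562500

Trapezoidal rule: (h/2)[f(x₀) + 2f(x₁) + 2f(x₂) + ... + f(xₙ)]

x_0 = 2.0000, f(x_0) = 16.000000, coefficient = 1
x_1 = 2.5625, f(x_1) = 43.117691, coefficient = 2
x_2 = 3.1250, f(x_2) = 95.367432, coefficient = 2
x_3 = 3.6875, f(x_3) = 184.896255, coefficient = 2
x_4 = 4.2500, f(x_4) = 326.253906, coefficient = 1

I ≈ (0.562500/2) × 989.016663 = 278.160936
Exact value: 270.915820
Error: 7.245116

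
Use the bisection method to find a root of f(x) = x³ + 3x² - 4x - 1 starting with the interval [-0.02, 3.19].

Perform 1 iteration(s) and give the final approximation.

f(x) = x³ + 3x² - 4x - 1
Initial interval: [-0.02, 3.19]

Iteration 1:
  c_1 = (-0.020000 + 3.190000)/2 = 1.585000
  f(c_1) = f(1.585000) = 4.178552
  f(a) × f(c) < 0, new interval: [-0.020000, 1.585000]

After 1 iteration(s), the approximation is c_1 = 1.585000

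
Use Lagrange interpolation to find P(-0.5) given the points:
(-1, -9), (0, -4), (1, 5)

Lagrange interpolation formula:
P(x) = Σ yᵢ × Lᵢ(x)
where Lᵢ(x) = Π_{j≠i} (x - xⱼ)/(xᵢ - xⱼ)

L_0(-0.5) = (-0.5 - 0)/(-1 - 0) × (-0.5 - 1)/(-1 - 1) = 0.375000
L_1(-0.5) = (-0.5 - (-1))/(0 - (-1)) × (-0.5 - 1)/(0 - 1) = 0.750000
L_2(-0.5) = (-0.5 - (-1))/(1 - (-1)) × (-0.5 - 0)/(1 - 0) = -0.125000

P(-0.5) = (-9)×L_0(-0.5) + (-4)×L_1(-0.5) + 5×L_2(-0.5)
P(-0.5) = -7.000000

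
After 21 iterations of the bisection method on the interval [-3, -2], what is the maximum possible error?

Bisection error bound: |error| ≤ (b-a)/2^n
|error| ≤ (-2 - (-3))/2^21 = 1/2^21
|error| ≤ 0.0000004768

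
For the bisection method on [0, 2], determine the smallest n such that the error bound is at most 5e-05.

We need (b-a)/2^n ≤ 5e-05
(2 - 0)/2^n ≤ 5e-05
2/2^n ≤ 5e-05
2^n ≥ 40000
n ≥ log₂(40000) = 15.29
n ≥ 16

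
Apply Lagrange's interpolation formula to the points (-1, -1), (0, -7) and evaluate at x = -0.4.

Lagrange interpolation formula:
P(x) = Σ yᵢ × Lᵢ(x)
where Lᵢ(x) = Π_{j≠i} (x - xⱼ)/(xᵢ - xⱼ)

L_0(-0.4) = (-0.4 - 0)/(-1 - 0) = 0.400000
L_1(-0.4) = (-0.4 - (-1))/(0 - (-1)) = 0.600000

P(-0.4) = (-1)×L_0(-0.4) + (-7)×L_1(-0.4)
P(-0.4) = -4.600000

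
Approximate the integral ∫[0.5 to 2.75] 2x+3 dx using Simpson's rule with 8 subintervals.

f(x) = 2x+3
a = 0.5, b = 2.75, n = 8
h = (b - a)/n = 0.281250

Simpson's rule: (h/3)[f(x₀) + 4f(x₁) + 2f(x₂) + ... + f(xₙ)]

x_0 = 0.5000, f(x_0) = 4.000000, coefficient = 1
x_1 = 0.7812, f(x_1) = 4.562500, coefficient = 4
x_2 = 1.0625, f(x_2) = 5.125000, coefficient = 2
x_3 = 1.3438, f(x_3) = 5.687500, coefficient = 4
x_4 = 1.6250, f(x_4) = 6.250000, coefficient = 2
x_5 = 1.9062, f(x_5) = 6.812500, coefficient = 4
x_6 = 2.1875, f(x_6) = 7.375000, coefficient = 2
x_7 = 2.4688, f(x_7) = 7.937500, coefficient = 4
x_8 = 2.7500, f(x_8) = 8.500000, coefficient = 1

I ≈ (0.281250/3) × 150.000000 = 14.062500
Exact value: 14.062500
Error: 0.000000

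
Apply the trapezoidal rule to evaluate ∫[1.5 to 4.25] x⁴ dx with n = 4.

f(x) = x⁴
a = 1.5, b = 4.25, n = 4
h = (b - a)/n = 0.687500

Trapezoidal rule: (h/2)[f(x₀) + 2f(x₁) + 2f(x₂) + ... + f(xₙ)]

x_0 = 1.5000, f(x_0) = 5.062500, coefficient = 1
x_1 = 2.1875, f(x_1) = 22.897720, coefficient = 2
x_2 = 2.8750, f(x_2) = 68.320557, coefficient = 2
x_3 = 3.5625, f(x_3) = 161.071793, coefficient = 2
x_4 = 4.2500, f(x_4) = 326.253906, coefficient = 1

I ≈ (0.687500/2) × 835.896545 = 287.339437
Exact value: 275.797070
Error: 11.542367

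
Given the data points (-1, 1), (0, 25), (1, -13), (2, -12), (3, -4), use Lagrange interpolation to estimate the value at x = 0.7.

Lagrange interpolation formula:
P(x) = Σ yᵢ × Lᵢ(x)
where Lᵢ(x) = Π_{j≠i} (x - xⱼ)/(xᵢ - xⱼ)

L_0(0.7) = (0.7 - 0)/(-1 - 0) × (0.7 - 1)/(-1 - 1) × (0.7 - 2)/(-1 - 2) × (0.7 - 3)/(-1 - 3) = -0.026163
L_1(0.7) = (0.7 - (-1))/(0 - (-1)) × (0.7 - 1)/(0 - 1) × (0.7 - 2)/(0 - 2) × (0.7 - 3)/(0 - 3) = 0.254150
L_2(0.7) = (0.7 - (-1))/(1 - (-1)) × (0.7 - 0)/(1 - 0) × (0.7 - 2)/(1 - 2) × (0.7 - 3)/(1 - 3) = 0.889525
L_3(0.7) = (0.7 - (-1))/(2 - (-1)) × (0.7 - 0)/(2 - 0) × (0.7 - 1)/(2 - 1) × (0.7 - 3)/(2 - 3) = -0.136850
L_4(0.7) = (0.7 - (-1))/(3 - (-1)) × (0.7 - 0)/(3 - 0) × (0.7 - 1)/(3 - 1) × (0.7 - 2)/(3 - 2) = 0.019338

P(0.7) = 1×L_0(0.7) + 25×L_1(0.7) + (-13)×L_2(0.7) + (-12)×L_3(0.7) + (-4)×L_4(0.7)
P(0.7) = -3.671387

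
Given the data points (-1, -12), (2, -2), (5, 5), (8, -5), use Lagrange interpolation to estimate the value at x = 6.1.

Lagrange interpolation formula:
P(x) = Σ yᵢ × Lᵢ(x)
where Lᵢ(x) = Π_{j≠i} (x - xⱼ)/(xᵢ - xⱼ)

L_0(6.1) = (6.1 - 2)/(-1 - 2) × (6.1 - 5)/(-1 - 5) × (6.1 - 8)/(-1 - 8) = 0.052895
L_1(6.1) = (6.1 - (-1))/(2 - (-1)) × (6.1 - 5)/(2 - 5) × (6.1 - 8)/(2 - 8) = -0.274796
L_2(6.1) = (6.1 - (-1))/(5 - (-1)) × (6.1 - 2)/(5 - 2) × (6.1 - 8)/(5 - 8) = 1.024241
L_3(6.1) = (6.1 - (-1))/(8 - (-1)) × (6.1 - 2)/(8 - 2) × (6.1 - 5)/(8 - 5) = 0.197660

P(6.1) = (-12)×L_0(6.1) + (-2)×L_1(6.1) + 5×L_2(6.1) + (-5)×L_3(6.1)
P(6.1) = 4.047753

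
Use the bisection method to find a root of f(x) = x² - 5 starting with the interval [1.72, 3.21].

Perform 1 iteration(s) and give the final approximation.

f(x) = x² - 5
Initial interval: [1.72, 3.21]

Iteration 1:
  c_1 = (1.720000 + 3.210000)/2 = 2.465000
  f(c_1) = f(2.465000) = 1.076225
  f(a) × f(c) < 0, new interval: [1.720000, 2.465000]

After 1 iteration(s), the approximation is c_1 = 2.465000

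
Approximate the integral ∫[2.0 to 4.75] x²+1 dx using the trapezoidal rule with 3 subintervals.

f(x) = x²+1
a = 2.0, b = 4.75, n = 3
h = (b - a)/n = 0.916667

Trapezoidal rule: (h/2)[f(x₀) + 2f(x₁) + 2f(x₂) + ... + f(xₙ)]

x_0 = 2.0000, f(x_0) = 5.000000, coefficient = 1
x_1 = 2.9167, f(x_1) = 9.506944, coefficient = 2
x_2 = 3.8333, f(x_2) = 15.694444, coefficient = 2
x_3 = 4.7500, f(x_3) = 23.562500, coefficient = 1

I ≈ (0.916667/2) × 78.965278 = 36.192419
Exact value: 35.807292
Error: 0.385127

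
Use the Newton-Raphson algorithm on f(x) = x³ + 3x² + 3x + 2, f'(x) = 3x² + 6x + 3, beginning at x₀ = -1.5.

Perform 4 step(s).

f(x) = x³ + 3x² + 3x + 2
f'(x) = 3x² + 6x + 3
x₀ = -1.5

Newton-Raphson formula: x_{n+1} = x_n - f(x_n)/f'(x_n)

Iteration 1:
  f(-1.500000) = 0.875000
  f'(-1.500000) = 0.750000
  x_1 = -1.500000 - 0.875000/0.750000 = -2.666667
Iteration 2:
  f(-2.666667) = -3.629630
  f'(-2.666667) = 8.333333
  x_2 = -2.666667 - (-3.629630)/8.333333 = -2.231111
Iteration 3:
  f(-2.231111) = -0.865915
  f'(-2.231111) = 4.546904
  x_3 = -2.231111 - (-0.865915)/4.546904 = -2.040671
Iteration 4:
  f(-2.040671) = -0.127041
  f'(-2.040671) = 3.248986
  x_4 = -2.040671 - (-0.127041)/3.248986 = -2.001569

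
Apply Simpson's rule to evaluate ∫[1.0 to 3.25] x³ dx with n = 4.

f(x) = x³
a = 1.0, b = 3.25, n = 4
h = (b - a)/n = 0.562500

Simpson's rule: (h/3)[f(x₀) + 4f(x₁) + 2f(x₂) + ... + f(xₙ)]

x_0 = 1.0000, f(x_0) = 1.000000, coefficient = 1
x_1 = 1.5625, f(x_1) = 3.814697, coefficient = 4
x_2 = 2.1250, f(x_2) = 9.595703, coefficient = 2
x_3 = 2.6875, f(x_3) = 19.410889, coefficient = 4
x_4 = 3.2500, f(x_4) = 34.328125, coefficient = 1

I ≈ (0.562500/3) × 147.421875 = 27.641602
Exact value: 27.641602
Error: 0.000000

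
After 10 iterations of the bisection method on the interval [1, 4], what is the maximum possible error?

Bisection error bound: |error| ≤ (b-a)/2^n
|error| ≤ (4 - 1)/2^10 = 3/2^10
|error| ≤ 0.0029296875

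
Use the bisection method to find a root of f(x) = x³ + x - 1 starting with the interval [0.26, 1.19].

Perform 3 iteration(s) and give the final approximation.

f(x) = x³ + x - 1
Initial interval: [0.26, 1.19]

Iteration 1:
  c_1 = (0.260000 + 1.190000)/2 = 0.725000
  f(c_1) = f(0.725000) = 0.106078
  f(a) × f(c) < 0, new interval: [0.260000, 0.725000]
Iteration 2:
  c_2 = (0.260000 + 0.725000)/2 = 0.492500
  f(c_2) = f(0.492500) = -0.388041
  f(a) × f(c) ≥ 0, new interval: [0.492500, 0.725000]
Iteration 3:
  c_3 = (0.492500 + 0.725000)/2 = 0.608750
  f(c_3) = f(0.608750) = -0.165662
  f(a) × f(c) ≥ 0, new interval: [0.608750, 0.725000]

After 3 iteration(s), the approximation is c_3 = 0.608750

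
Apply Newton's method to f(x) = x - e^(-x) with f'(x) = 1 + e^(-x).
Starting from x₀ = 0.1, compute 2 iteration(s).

f(x) = x - e^(-x)
f'(x) = 1 + e^(-x)
x₀ = 0.1

Newton-Raphson formula: x_{n+1} = x_n - f(x_n)/f'(x_n)

Iteration 1:
  f(0.100000) = -0.804837
  f'(0.100000) = 1.904837
  x_1 = 0.100000 - (-0.804837)/1.904837 = 0.522523
Iteration 2:
  f(0.522523) = -0.070500
  f'(0.522523) = 1.593023
  x_2 = 0.522523 - (-0.070500)/1.593023 = 0.566778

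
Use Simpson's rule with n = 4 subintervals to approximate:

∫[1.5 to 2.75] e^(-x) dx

f(x) = e^(-x)
a = 1.5, b = 2.75, n = 4
h = (b - a)/n = 0.312500

Simpson's rule: (h/3)[f(x₀) + 4f(x₁) + 2f(x₂) + ... + f(xₙ)]

x_0 = 1.5000, f(x_0) = 0.223130, coefficient = 1
x_1 = 1.8125, f(x_1) = 0.163246, coefficient = 4
x_2 = 2.1250, f(x_2) = 0.119433, coefficient = 2
x_3 = 2.4375, f(x_3) = 0.087379, coefficient = 4
x_4 = 2.7500, f(x_4) = 0.063928, coefficient = 1

I ≈ (0.312500/3) × 1.528422 = 0.159211
Exact value: 0.159202
Error: 0.000008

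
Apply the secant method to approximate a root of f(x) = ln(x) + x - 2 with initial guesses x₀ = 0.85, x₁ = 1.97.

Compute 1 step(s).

f(x) = ln(x) + x - 2
x₀ = 0.85, x₁ = 1.97

Secant formula: x_{n+1} = x_n - f(x_n)(x_n - x_{n-1})/(f(x_n) - f(x_{n-1}))

Iteration 1:
  f(0.850000) = -1.312519
  f(1.970000) = 0.648034
  x_2 = 1.970000 - 0.648034×(1.970000 - 0.850000)/(0.648034 - (-1.312519))
       = 1.599799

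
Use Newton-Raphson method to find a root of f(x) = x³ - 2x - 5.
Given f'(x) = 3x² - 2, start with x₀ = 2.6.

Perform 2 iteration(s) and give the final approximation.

f(x) = x³ - 2x - 5
f'(x) = 3x² - 2
x₀ = 2.6

Newton-Raphson formula: x_{n+1} = x_n - f(x_n)/f'(x_n)

Iteration 1:
  f(2.600000) = 7.376000
  f'(2.600000) = 18.280000
  x_1 = 2.600000 - 7.376000/18.280000 = 2.196499
Iteration 2:
  f(2.196499) = 1.204247
  f'(2.196499) = 12.473822
  x_2 = 2.196499 - 1.204247/12.473822 = 2.099957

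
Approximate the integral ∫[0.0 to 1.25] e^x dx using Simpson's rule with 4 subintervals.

f(x) = e^x
a = 0.0, b = 1.25, n = 4
h = (b - a)/n = 0.312500

Simpson's rule: (h/3)[f(x₀) + 4f(x₁) + 2f(x₂) + ... + f(xₙ)]

x_0 = 0.0000, f(x_0) = 1.000000, coefficient = 1
x_1 = 0.3125, f(x_1) = 1.366838, coefficient = 4
x_2 = 0.6250, f(x_2) = 1.868246, coefficient = 2
x_3 = 0.9375, f(x_3) = 2.553589, coefficient = 4
x_4 = 1.2500, f(x_4) = 3.490343, coefficient = 1

I ≈ (0.312500/3) × 23.908544 = 2.490473
Exact value: 2.490343
Error: 0.000130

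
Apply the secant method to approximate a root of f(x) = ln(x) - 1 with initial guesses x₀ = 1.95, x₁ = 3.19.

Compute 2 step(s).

f(x) = ln(x) - 1
x₀ = 1.95, x₁ = 3.19

Secant formula: x_{n+1} = x_n - f(x_n)(x_n - x_{n-1})/(f(x_n) - f(x_{n-1}))

Iteration 1:
  f(1.950000) = -0.332171
  f(3.190000) = 0.160021
  x_2 = 3.190000 - 0.160021×(3.190000 - 1.950000)/(0.160021 - (-0.332171))
       = 2.786852
Iteration 2:
  f(3.190000) = 0.160021
  f(2.786852) = 0.024913
  x_3 = 2.786852 - 0.024913×(2.786852 - 3.190000)/(0.024913 - 0.160021)
       = 2.712515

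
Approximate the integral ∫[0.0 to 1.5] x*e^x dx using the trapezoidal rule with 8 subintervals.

f(x) = x*e^x
a = 0.0, b = 1.5, n = 8
h = (b - a)/n = 0.187500

Trapezoidal rule: (h/2)[f(x₀) + 2f(x₁) + 2f(x₂) + ... + f(xₙ)]

x_0 = 0.0000, f(x_0) = 0.000000, coefficient = 1
x_1 = 0.1875, f(x_1) = 0.226168, coefficient = 2
x_2 = 0.3750, f(x_2) = 0.545622, coefficient = 2
x_3 = 0.5625, f(x_3) = 0.987218, coefficient = 2
x_4 = 0.7500, f(x_4) = 1.587750, coefficient = 2
x_5 = 0.9375, f(x_5) = 2.393990, coefficient = 2
x_6 = 1.1250, f(x_6) = 3.465244, coefficient = 2
x_7 = 1.3125, f(x_7) = 4.876529, coefficient = 2
x_8 = 1.5000, f(x_8) = 6.722534, coefficient = 1

I ≈ (0.187500/2) × 34.887576 = 3.270710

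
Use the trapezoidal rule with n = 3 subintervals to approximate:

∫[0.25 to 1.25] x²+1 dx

f(x) = x²+1
a = 0.25, b = 1.25, n = 3
h = (b - a)/n = 0.333333

Trapezoidal rule: (h/2)[f(x₀) + 2f(x₁) + 2f(x₂) + ... + f(xₙ)]

x_0 = 0.2500, f(x_0) = 1.062500, coefficient = 1
x_1 = 0.5833, f(x_1) = 1.340278, coefficient = 2
x_2 = 0.9167, f(x_2) = 1.840278, coefficient = 2
x_3 = 1.2500, f(x_3) = 2.562500, coefficient = 1

I ≈ (0.333333/2) × 9.986111 = 1.664352
Exact value: 1.645833
Error: 0.018519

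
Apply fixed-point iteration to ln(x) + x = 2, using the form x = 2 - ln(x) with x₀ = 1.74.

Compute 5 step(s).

Equation: ln(x) + x = 2
Fixed-point form: x = 2 - ln(x)
x₀ = 1.74

x_1 = g(1.740000) = 1.446115
x_2 = g(1.446115) = 1.631119
x_3 = g(1.631119) = 1.510733
x_4 = g(1.510733) = 1.587405
x_5 = g(1.587405) = 1.537900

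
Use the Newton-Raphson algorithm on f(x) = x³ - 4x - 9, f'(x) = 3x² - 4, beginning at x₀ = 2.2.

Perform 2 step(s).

f(x) = x³ - 4x - 9
f'(x) = 3x² - 4
x₀ = 2.2

Newton-Raphson formula: x_{n+1} = x_n - f(x_n)/f'(x_n)

Iteration 1:
  f(2.200000) = -7.152000
  f'(2.200000) = 10.520000
  x_1 = 2.200000 - (-7.152000)/10.520000 = 2.879848
Iteration 2:
  f(2.879848) = 3.364696
  f'(2.879848) = 20.880572
  x_2 = 2.879848 - 3.364696/20.880572 = 2.718708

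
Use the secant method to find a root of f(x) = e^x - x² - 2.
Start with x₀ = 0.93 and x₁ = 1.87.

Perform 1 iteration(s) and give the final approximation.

f(x) = e^x - x² - 2
x₀ = 0.93, x₁ = 1.87

Secant formula: x_{n+1} = x_n - f(x_n)(x_n - x_{n-1})/(f(x_n) - f(x_{n-1}))

Iteration 1:
  f(0.930000) = -0.330391
  f(1.870000) = 0.991396
  x_2 = 1.870000 - 0.991396×(1.870000 - 0.930000)/(0.991396 - (-0.330391))
       = 1.164960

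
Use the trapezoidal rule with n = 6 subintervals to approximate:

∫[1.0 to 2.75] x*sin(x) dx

f(x) = x*sin(x)
a = 1.0, b = 2.75, n = 6
h = (b - a)/n = 0.291667

Trapezoidal rule: (h/2)[f(x₀) + 2f(x₁) + 2f(x₂) + ... + f(xₙ)]

x_0 = 1.0000, f(x_0) = 0.841471, coefficient = 1
x_1 = 1.2917, f(x_1) = 1.241673, coefficient = 2
x_2 = 1.5833, f(x_2) = 1.583209, coefficient = 2
x_3 = 1.8750, f(x_3) = 1.788911, coefficient = 2
x_4 = 2.1667, f(x_4) = 1.793264, coefficient = 2
x_5 = 2.4583, f(x_5) = 1.552005, coefficient = 2
x_6 = 2.7500, f(x_6) = 1.049568, coefficient = 1

I ≈ (0.291667/2) × 17.809163 = 2.597170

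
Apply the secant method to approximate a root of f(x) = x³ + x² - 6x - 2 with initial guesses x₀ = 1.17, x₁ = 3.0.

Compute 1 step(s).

f(x) = x³ + x² - 6x - 2
x₀ = 1.17, x₁ = 3.0

Secant formula: x_{n+1} = x_n - f(x_n)(x_n - x_{n-1})/(f(x_n) - f(x_{n-1}))

Iteration 1:
  f(1.170000) = -6.049487
  f(3.000000) = 16.000000
  x_2 = 3.000000 - 16.000000×(3.000000 - 1.170000)/(16.000000 - (-6.049487))
       = 1.672078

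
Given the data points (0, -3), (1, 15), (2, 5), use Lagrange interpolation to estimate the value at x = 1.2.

Lagrange interpolation formula:
P(x) = Σ yᵢ × Lᵢ(x)
where Lᵢ(x) = Π_{j≠i} (x - xⱼ)/(xᵢ - xⱼ)

L_0(1.2) = (1.2 - 1)/(0 - 1) × (1.2 - 2)/(0 - 2) = -0.080000
L_1(1.2) = (1.2 - 0)/(1 - 0) × (1.2 - 2)/(1 - 2) = 0.960000
L_2(1.2) = (1.2 - 0)/(2 - 0) × (1.2 - 1)/(2 - 1) = 0.120000

P(1.2) = (-3)×L_0(1.2) + 15×L_1(1.2) + 5×L_2(1.2)
P(1.2) = 15.240000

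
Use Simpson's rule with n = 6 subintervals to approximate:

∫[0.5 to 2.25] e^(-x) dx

f(x) = e^(-x)
a = 0.5, b = 2.25, n = 6
h = (b - a)/n = 0.291667

Simpson's rule: (h/3)[f(x₀) + 4f(x₁) + 2f(x₂) + ... + f(xₙ)]

x_0 = 0.5000, f(x_0) = 0.606531, coefficient = 1
x_1 = 0.7917, f(x_1) = 0.453089, coefficient = 4
x_2 = 1.0833, f(x_2) = 0.338465, coefficient = 2
x_3 = 1.3750, f(x_3) = 0.252840, coefficient = 4
x_4 = 1.6667, f(x_4) = 0.188876, coefficient = 2
x_5 = 1.9583, f(x_5) = 0.141093, coefficient = 4
x_6 = 2.2500, f(x_6) = 0.105399, coefficient = 1

I ≈ (0.291667/3) × 5.154700 = 0.501151
Exact value: 0.501131
Error: 0.000020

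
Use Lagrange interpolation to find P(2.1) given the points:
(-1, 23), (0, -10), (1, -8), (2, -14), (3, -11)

Lagrange interpolation formula:
P(x) = Σ yᵢ × Lᵢ(x)
where Lᵢ(x) = Π_{j≠i} (x - xⱼ)/(xᵢ - xⱼ)

L_0(2.1) = (2.1 - 0)/(-1 - 0) × (2.1 - 1)/(-1 - 1) × (2.1 - 2)/(-1 - 2) × (2.1 - 3)/(-1 - 3) = -0.008663
L_1(2.1) = (2.1 - (-1))/(0 - (-1)) × (2.1 - 1)/(0 - 1) × (2.1 - 2)/(0 - 2) × (2.1 - 3)/(0 - 3) = 0.051150
L_2(2.1) = (2.1 - (-1))/(1 - (-1)) × (2.1 - 0)/(1 - 0) × (2.1 - 2)/(1 - 2) × (2.1 - 3)/(1 - 3) = -0.146475
L_3(2.1) = (2.1 - (-1))/(2 - (-1)) × (2.1 - 0)/(2 - 0) × (2.1 - 1)/(2 - 1) × (2.1 - 3)/(2 - 3) = 1.074150
L_4(2.1) = (2.1 - (-1))/(3 - (-1)) × (2.1 - 0)/(3 - 0) × (2.1 - 1)/(3 - 1) × (2.1 - 2)/(3 - 2) = 0.029838

P(2.1) = 23×L_0(2.1) + (-10)×L_1(2.1) + (-8)×L_2(2.1) + (-14)×L_3(2.1) + (-11)×L_4(2.1)
P(2.1) = -14.905250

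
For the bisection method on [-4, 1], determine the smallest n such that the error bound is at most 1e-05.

We need (b-a)/2^n ≤ 1e-05
(1 - (-4))/2^n ≤ 1e-05
5/2^n ≤ 1e-05
2^n ≥ 500000
n ≥ log₂(500000) = 18.93
n ≥ 19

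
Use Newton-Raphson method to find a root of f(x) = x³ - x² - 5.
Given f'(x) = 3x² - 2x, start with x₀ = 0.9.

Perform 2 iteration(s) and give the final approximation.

f(x) = x³ - x² - 5
f'(x) = 3x² - 2x
x₀ = 0.9

Newton-Raphson formula: x_{n+1} = x_n - f(x_n)/f'(x_n)

Iteration 1:
  f(0.900000) = -5.081000
  f'(0.900000) = 0.630000
  x_1 = 0.900000 - (-5.081000)/0.630000 = 8.965079
Iteration 2:
  f(8.965079) = 635.174520
  f'(8.965079) = 223.187785
  x_2 = 8.965079 - 635.174520/223.187785 = 6.119160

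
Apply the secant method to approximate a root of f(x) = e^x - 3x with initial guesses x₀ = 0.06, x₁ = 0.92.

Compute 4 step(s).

f(x) = e^x - 3x
x₀ = 0.06, x₁ = 0.92

Secant formula: x_{n+1} = x_n - f(x_n)(x_n - x_{n-1})/(f(x_n) - f(x_{n-1}))

Iteration 1:
  f(0.060000) = 0.881837
  f(0.920000) = -0.250710
  x_2 = 0.920000 - (-0.250710)×(0.920000 - 0.060000)/(-0.250710 - 0.881837)
       = 0.729623
Iteration 2:
  f(0.920000) = -0.250710
  f(0.729623) = -0.114571
  x_3 = 0.729623 - (-0.114571)×(0.729623 - 0.920000)/(-0.114571 - (-0.250710))
       = 0.569407
Iteration 3:
  f(0.729623) = -0.114571
  f(0.569407) = 0.058998
  x_4 = 0.569407 - 0.058998×(0.569407 - 0.729623)/(0.058998 - (-0.114571))
       = 0.623866
Iteration 4:
  f(0.569407) = 0.058998
  f(0.623866) = -0.005470
  x_5 = 0.623866 - (-0.005470)×(0.623866 - 0.569407)/(-0.005470 - 0.058998)
       = 0.619246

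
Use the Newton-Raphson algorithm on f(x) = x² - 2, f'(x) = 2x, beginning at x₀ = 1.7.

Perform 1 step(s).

f(x) = x² - 2
f'(x) = 2x
x₀ = 1.7

Newton-Raphson formula: x_{n+1} = x_n - f(x_n)/f'(x_n)

Iteration 1:
  f(1.700000) = 0.890000
  f'(1.700000) = 3.400000
  x_1 = 1.700000 - 0.890000/3.400000 = 1.438235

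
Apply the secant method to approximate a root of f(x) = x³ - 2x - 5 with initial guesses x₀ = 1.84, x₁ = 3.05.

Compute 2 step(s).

f(x) = x³ - 2x - 5
x₀ = 1.84, x₁ = 3.05

Secant formula: x_{n+1} = x_n - f(x_n)(x_n - x_{n-1})/(f(x_n) - f(x_{n-1}))

Iteration 1:
  f(1.840000) = -2.450496
  f(3.050000) = 17.272625
  x_2 = 3.050000 - 17.272625×(3.050000 - 1.840000)/(17.272625 - (-2.450496))
       = 1.990336
Iteration 2:
  f(3.050000) = 17.272625
  f(1.990336) = -1.096078
  x_3 = 1.990336 - (-1.096078)×(1.990336 - 3.050000)/(-1.096078 - 17.272625)
       = 2.053567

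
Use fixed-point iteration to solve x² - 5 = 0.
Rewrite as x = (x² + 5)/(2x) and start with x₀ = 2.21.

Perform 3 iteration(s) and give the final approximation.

Equation: x² - 5 = 0
Fixed-point form: x = (x² + 5)/(2x)
x₀ = 2.21

x_1 = g(2.210000) = 2.236222
x_2 = g(2.236222) = 2.236068
x_3 = g(2.236068) = 2.236068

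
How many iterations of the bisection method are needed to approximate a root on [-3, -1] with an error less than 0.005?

We need (b-a)/2^n ≤ 0.005
(-1 - (-3))/2^n ≤ 0.005
2/2^n ≤ 0.005
2^n ≥ 400
n ≥ log₂(400) = 8.64
n ≥ 9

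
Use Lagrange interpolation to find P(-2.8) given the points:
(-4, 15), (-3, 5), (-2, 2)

Lagrange interpolation formula:
P(x) = Σ yᵢ × Lᵢ(x)
where Lᵢ(x) = Π_{j≠i} (x - xⱼ)/(xᵢ - xⱼ)

L_0(-2.8) = (-2.8 - (-3))/(-4 - (-3)) × (-2.8 - (-2))/(-4 - (-2)) = -0.080000
L_1(-2.8) = (-2.8 - (-4))/(-3 - (-4)) × (-2.8 - (-2))/(-3 - (-2)) = 0.960000
L_2(-2.8) = (-2.8 - (-4))/(-2 - (-4)) × (-2.8 - (-3))/(-2 - (-3)) = 0.120000

P(-2.8) = 15×L_0(-2.8) + 5×L_1(-2.8) + 2×L_2(-2.8)
P(-2.8) = 3.840000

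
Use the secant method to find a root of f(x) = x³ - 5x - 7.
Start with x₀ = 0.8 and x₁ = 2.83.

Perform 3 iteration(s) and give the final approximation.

f(x) = x³ - 5x - 7
x₀ = 0.8, x₁ = 2.83

Secant formula: x_{n+1} = x_n - f(x_n)(x_n - x_{n-1})/(f(x_n) - f(x_{n-1}))

Iteration 1:
  f(0.800000) = -10.488000
  f(2.830000) = 1.515187
  x_2 = 2.830000 - 1.515187×(2.830000 - 0.800000)/(1.515187 - (-10.488000))
       = 2.573749
Iteration 2:
  f(2.830000) = 1.515187
  f(2.573749) = -2.819759
  x_3 = 2.573749 - (-2.819759)×(2.573749 - 2.830000)/(-2.819759 - 1.515187)
       = 2.740433
Iteration 3:
  f(2.573749) = -2.819759
  f(2.740433) = -0.121588
  x_4 = 2.740433 - (-0.121588)×(2.740433 - 2.573749)/(-0.121588 - (-2.819759))
       = 2.747944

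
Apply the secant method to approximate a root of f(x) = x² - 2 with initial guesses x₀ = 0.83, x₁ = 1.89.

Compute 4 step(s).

f(x) = x² - 2
x₀ = 0.83, x₁ = 1.89

Secant formula: x_{n+1} = x_n - f(x_n)(x_n - x_{n-1})/(f(x_n) - f(x_{n-1}))

Iteration 1:
  f(0.830000) = -1.311100
  f(1.890000) = 1.572100
  x_2 = 1.890000 - 1.572100×(1.890000 - 0.830000)/(1.572100 - (-1.311100))
       = 1.312022
Iteration 2:
  f(1.890000) = 1.572100
  f(1.312022) = -0.278598
  x_3 = 1.312022 - (-0.278598)×(1.312022 - 1.890000)/(-0.278598 - 1.572100)
       = 1.399029
Iteration 3:
  f(1.312022) = -0.278598
  f(1.399029) = -0.042718
  x_4 = 1.399029 - (-0.042718)×(1.399029 - 1.312022)/(-0.042718 - (-0.278598))
       = 1.414786
Iteration 4:
  f(1.399029) = -0.042718
  f(1.414786) = 0.001619
  x_5 = 1.414786 - 0.001619×(1.414786 - 1.399029)/(0.001619 - (-0.042718))
       = 1.414210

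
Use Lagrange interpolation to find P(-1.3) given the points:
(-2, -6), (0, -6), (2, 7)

Lagrange interpolation formula:
P(x) = Σ yᵢ × Lᵢ(x)
where Lᵢ(x) = Π_{j≠i} (x - xⱼ)/(xᵢ - xⱼ)

L_0(-1.3) = (-1.3 - 0)/(-2 - 0) × (-1.3 - 2)/(-2 - 2) = 0.536250
L_1(-1.3) = (-1.3 - (-2))/(0 - (-2)) × (-1.3 - 2)/(0 - 2) = 0.577500
L_2(-1.3) = (-1.3 - (-2))/(2 - (-2)) × (-1.3 - 0)/(2 - 0) = -0.113750

P(-1.3) = (-6)×L_0(-1.3) + (-6)×L_1(-1.3) + 7×L_2(-1.3)
P(-1.3) = -7.478750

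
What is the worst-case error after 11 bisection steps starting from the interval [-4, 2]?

Bisection error bound: |error| ≤ (b-a)/2^n
|error| ≤ (2 - (-4))/2^11 = 6/2^11
|error| ≤ 0.0029296875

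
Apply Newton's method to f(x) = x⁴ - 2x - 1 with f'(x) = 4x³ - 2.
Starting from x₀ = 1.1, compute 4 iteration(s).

f(x) = x⁴ - 2x - 1
f'(x) = 4x³ - 2
x₀ = 1.1

Newton-Raphson formula: x_{n+1} = x_n - f(x_n)/f'(x_n)

Iteration 1:
  f(1.100000) = -1.735900
  f'(1.100000) = 3.324000
  x_1 = 1.100000 - (-1.735900)/3.324000 = 1.622232
Iteration 2:
  f(1.622232) = 2.681051
  f'(1.622232) = 15.076509
  x_2 = 1.622232 - 2.681051/15.076509 = 1.444403
Iteration 3:
  f(1.444403) = 0.463837
  f'(1.444403) = 10.053820
  x_3 = 1.444403 - 0.463837/10.053820 = 1.398267
Iteration 4:
  f(1.398267) = 0.026081
  f'(1.398267) = 8.935293
  x_4 = 1.398267 - 0.026081/8.935293 = 1.395348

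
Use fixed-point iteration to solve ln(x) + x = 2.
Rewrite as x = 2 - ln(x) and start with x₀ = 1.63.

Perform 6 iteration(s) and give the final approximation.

Equation: ln(x) + x = 2
Fixed-point form: x = 2 - ln(x)
x₀ = 1.63

x_1 = g(1.630000) = 1.511420
x_2 = g(1.511420) = 1.586950
x_3 = g(1.586950) = 1.538186
x_4 = g(1.538186) = 1.569396
x_5 = g(1.569396) = 1.549309
x_6 = g(1.549309) = 1.562191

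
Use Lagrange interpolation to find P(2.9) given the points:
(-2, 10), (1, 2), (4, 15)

Lagrange interpolation formula:
P(x) = Σ yᵢ × Lᵢ(x)
where Lᵢ(x) = Π_{j≠i} (x - xⱼ)/(xᵢ - xⱼ)

L_0(2.9) = (2.9 - 1)/(-2 - 1) × (2.9 - 4)/(-2 - 4) = -0.116111
L_1(2.9) = (2.9 - (-2))/(1 - (-2)) × (2.9 - 4)/(1 - 4) = 0.598889
L_2(2.9) = (2.9 - (-2))/(4 - (-2)) × (2.9 - 1)/(4 - 1) = 0.517222

P(2.9) = 10×L_0(2.9) + 2×L_1(2.9) + 15×L_2(2.9)
P(2.9) = 7.795000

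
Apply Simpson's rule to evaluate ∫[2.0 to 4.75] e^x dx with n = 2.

f(x) = e^x
a = 2.0, b = 4.75, n = 2
h = (b - a)/n = 1.375000

Simpson's rule: (h/3)[f(x₀) + 4f(x₁) + 2f(x₂) + ... + f(xₙ)]

x_0 = 2.0000, f(x_0) = 7.389056, coefficient = 1
x_1 = 3.3750, f(x_1) = 29.224284, coefficient = 4
x_2 = 4.7500, f(x_2) = 115.584285, coefficient = 1

I ≈ (1.375000/3) × 239.870476 = 109.940635
Exact value: 108.195228
Error: 1.745406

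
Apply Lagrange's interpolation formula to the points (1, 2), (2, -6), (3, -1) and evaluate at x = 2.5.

Lagrange interpolation formula:
P(x) = Σ yᵢ × Lᵢ(x)
where Lᵢ(x) = Π_{j≠i} (x - xⱼ)/(xᵢ - xⱼ)

L_0(2.5) = (2.5 - 2)/(1 - 2) × (2.5 - 3)/(1 - 3) = -0.125000
L_1(2.5) = (2.5 - 1)/(2 - 1) × (2.5 - 3)/(2 - 3) = 0.750000
L_2(2.5) = (2.5 - 1)/(3 - 1) × (2.5 - 2)/(3 - 2) = 0.375000

P(2.5) = 2×L_0(2.5) + (-6)×L_1(2.5) + (-1)×L_2(2.5)
P(2.5) = -5.125000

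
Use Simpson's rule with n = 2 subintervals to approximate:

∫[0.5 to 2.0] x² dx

f(x) = x²
a = 0.5, b = 2.0, n = 2
h = (b - a)/n = 0.750000

Simpson's rule: (h/3)[f(x₀) + 4f(x₁) + 2f(x₂) + ... + f(xₙ)]

x_0 = 0.5000, f(x_0) = 0.250000, coefficient = 1
x_1 = 1.2500, f(x_1) = 1.562500, coefficient = 4
x_2 = 2.0000, f(x_2) = 4.000000, coefficient = 1

I ≈ (0.750000/3) × 10.500000 = 2.625000
Exact value: 2.625000
Error: 0.000000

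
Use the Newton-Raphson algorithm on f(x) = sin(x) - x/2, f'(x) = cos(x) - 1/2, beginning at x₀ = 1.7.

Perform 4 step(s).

f(x) = sin(x) - x/2
f'(x) = cos(x) - 1/2
x₀ = 1.7

Newton-Raphson formula: x_{n+1} = x_n - f(x_n)/f'(x_n)

Iteration 1:
  f(1.700000) = 0.141665
  f'(1.700000) = -0.628844
  x_1 = 1.700000 - 0.141665/(-0.628844) = 1.925278
Iteration 2:
  f(1.925278) = -0.024812
  f'(1.925278) = -0.847104
  x_2 = 1.925278 - (-0.024812)/(-0.847104) = 1.895987
Iteration 3:
  f(1.895987) = -0.000404
  f'(1.895987) = -0.819490
  x_3 = 1.895987 - (-0.000404)/(-0.819490) = 1.895494
Iteration 4:
  f(1.895494) = 0.000000
  f'(1.895494) = -0.819023
  x_4 = 1.895494 - 0.000000/(-0.819023) = 1.895494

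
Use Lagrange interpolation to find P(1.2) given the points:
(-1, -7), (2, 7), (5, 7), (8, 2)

Lagrange interpolation formula:
P(x) = Σ yᵢ × Lᵢ(x)
where Lᵢ(x) = Π_{j≠i} (x - xⱼ)/(xᵢ - xⱼ)

L_0(1.2) = (1.2 - 2)/(-1 - 2) × (1.2 - 5)/(-1 - 5) × (1.2 - 8)/(-1 - 8) = 0.127605
L_1(1.2) = (1.2 - (-1))/(2 - (-1)) × (1.2 - 5)/(2 - 5) × (1.2 - 8)/(2 - 8) = 1.052741
L_2(1.2) = (1.2 - (-1))/(5 - (-1)) × (1.2 - 2)/(5 - 2) × (1.2 - 8)/(5 - 8) = -0.221630
L_3(1.2) = (1.2 - (-1))/(8 - (-1)) × (1.2 - 2)/(8 - 2) × (1.2 - 5)/(8 - 5) = 0.041284

P(1.2) = (-7)×L_0(1.2) + 7×L_1(1.2) + 7×L_2(1.2) + 2×L_3(1.2)
P(1.2) = 5.007111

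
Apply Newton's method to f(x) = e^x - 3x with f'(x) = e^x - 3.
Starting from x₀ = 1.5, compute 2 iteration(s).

f(x) = e^x - 3x
f'(x) = e^x - 3
x₀ = 1.5

Newton-Raphson formula: x_{n+1} = x_n - f(x_n)/f'(x_n)

Iteration 1:
  f(1.500000) = -0.018311
  f'(1.500000) = 1.481689
  x_1 = 1.500000 - (-0.018311)/1.481689 = 1.512358
Iteration 2:
  f(1.512358) = 0.000344
  f'(1.512358) = 1.537418
  x_2 = 1.512358 - 0.000344/1.537418 = 1.512135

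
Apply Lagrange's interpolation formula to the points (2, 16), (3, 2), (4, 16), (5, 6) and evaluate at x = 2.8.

Lagrange interpolation formula:
P(x) = Σ yᵢ × Lᵢ(x)
where Lᵢ(x) = Π_{j≠i} (x - xⱼ)/(xᵢ - xⱼ)

L_0(2.8) = (2.8 - 3)/(2 - 3) × (2.8 - 4)/(2 - 4) × (2.8 - 5)/(2 - 5) = 0.088000
L_1(2.8) = (2.8 - 2)/(3 - 2) × (2.8 - 4)/(3 - 4) × (2.8 - 5)/(3 - 5) = 1.056000
L_2(2.8) = (2.8 - 2)/(4 - 2) × (2.8 - 3)/(4 - 3) × (2.8 - 5)/(4 - 5) = -0.176000
L_3(2.8) = (2.8 - 2)/(5 - 2) × (2.8 - 3)/(5 - 3) × (2.8 - 4)/(5 - 4) = 0.032000

P(2.8) = 16×L_0(2.8) + 2×L_1(2.8) + 16×L_2(2.8) + 6×L_3(2.8)
P(2.8) = 0.896000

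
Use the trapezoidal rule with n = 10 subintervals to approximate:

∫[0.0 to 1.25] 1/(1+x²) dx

f(x) = 1/(1+x²)
a = 0.0, b = 1.25, n = 10
h = (b - a)/n = 0.125000

Trapezoidal rule: (h/2)[f(x₀) + 2f(x₁) + 2f(x₂) + ... + f(xₙ)]

x_0 = 0.0000, f(x_0) = 1.000000, coefficient = 1
x_1 = 0.1250, f(x_1) = 0.984615, coefficient = 2
x_2 = 0.2500, f(x_2) = 0.941176, coefficient = 2
x_3 = 0.3750, f(x_3) = 0.876712, coefficient = 2
x_4 = 0.5000, f(x_4) = 0.800000, coefficient = 2
x_5 = 0.6250, f(x_5) = 0.719101, coefficient = 2
x_6 = 0.7500, f(x_6) = 0.640000, coefficient = 2
x_7 = 0.8750, f(x_7) = 0.566372, coefficient = 2
x_8 = 1.0000, f(x_8) = 0.500000, coefficient = 2
x_9 = 1.1250, f(x_9) = 0.441379, coefficient = 2
x_10 = 1.2500, f(x_10) = 0.390244, coefficient = 1

I ≈ (0.125000/2) × 14.328957 = 0.895560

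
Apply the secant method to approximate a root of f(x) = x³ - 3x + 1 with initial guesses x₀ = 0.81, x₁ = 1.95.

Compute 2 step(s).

f(x) = x³ - 3x + 1
x₀ = 0.81, x₁ = 1.95

Secant formula: x_{n+1} = x_n - f(x_n)(x_n - x_{n-1})/(f(x_n) - f(x_{n-1}))

Iteration 1:
  f(0.810000) = -0.898559
  f(1.950000) = 2.564875
  x_2 = 1.950000 - 2.564875×(1.950000 - 0.810000)/(2.564875 - (-0.898559))
       = 1.105763
Iteration 2:
  f(1.950000) = 2.564875
  f(1.105763) = -0.965259
  x_3 = 1.105763 - (-0.965259)×(1.105763 - 1.950000)/(-0.965259 - 2.564875)
       = 1.336607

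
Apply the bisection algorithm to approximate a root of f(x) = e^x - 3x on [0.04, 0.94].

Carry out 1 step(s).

f(x) = e^x - 3x
Initial interval: [0.04, 0.94]

Iteration 1:
  c_1 = (0.040000 + 0.940000)/2 = 0.490000
  f(c_1) = f(0.490000) = 0.162316
  f(a) × f(c) ≥ 0, new interval: [0.490000, 0.940000]

After 1 iteration(s), the approximation is c_1 = 0.490000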